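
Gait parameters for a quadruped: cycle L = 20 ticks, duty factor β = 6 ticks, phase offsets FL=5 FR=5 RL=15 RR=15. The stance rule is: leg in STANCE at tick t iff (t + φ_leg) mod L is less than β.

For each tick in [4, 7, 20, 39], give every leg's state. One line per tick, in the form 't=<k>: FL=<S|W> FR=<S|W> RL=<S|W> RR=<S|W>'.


t=4: FL=W FR=W RL=W RR=W
t=7: FL=W FR=W RL=S RR=S
t=20: FL=S FR=S RL=W RR=W
t=39: FL=S FR=S RL=W RR=W

t=4: phase=(9,9,19,19) vs β=6 → FL=W FR=W RL=W RR=W
t=7: phase=(12,12,2,2) vs β=6 → FL=W FR=W RL=S RR=S
t=20: phase=(5,5,15,15) vs β=6 → FL=S FR=S RL=W RR=W
t=39: phase=(4,4,14,14) vs β=6 → FL=S FR=S RL=W RR=W


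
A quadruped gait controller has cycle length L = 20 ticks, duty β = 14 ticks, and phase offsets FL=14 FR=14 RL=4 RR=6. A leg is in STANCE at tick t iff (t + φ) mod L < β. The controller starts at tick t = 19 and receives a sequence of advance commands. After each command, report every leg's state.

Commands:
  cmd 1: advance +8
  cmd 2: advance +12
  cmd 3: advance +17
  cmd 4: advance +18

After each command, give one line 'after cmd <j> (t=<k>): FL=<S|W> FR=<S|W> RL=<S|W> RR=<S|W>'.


after cmd 1 (t=27): FL=S FR=S RL=S RR=S
after cmd 2 (t=39): FL=S FR=S RL=S RR=S
after cmd 3 (t=56): FL=S FR=S RL=S RR=S
after cmd 4 (t=74): FL=S FR=S RL=W RR=S

start t=19: FL=S FR=S RL=S RR=S
cmd 1: advance +8 → t=27, phase=(1,1,11,13) → FL=S FR=S RL=S RR=S
cmd 2: advance +12 → t=39, phase=(13,13,3,5) → FL=S FR=S RL=S RR=S
cmd 3: advance +17 → t=56, phase=(10,10,0,2) → FL=S FR=S RL=S RR=S
cmd 4: advance +18 → t=74, phase=(8,8,18,0) → FL=S FR=S RL=W RR=S


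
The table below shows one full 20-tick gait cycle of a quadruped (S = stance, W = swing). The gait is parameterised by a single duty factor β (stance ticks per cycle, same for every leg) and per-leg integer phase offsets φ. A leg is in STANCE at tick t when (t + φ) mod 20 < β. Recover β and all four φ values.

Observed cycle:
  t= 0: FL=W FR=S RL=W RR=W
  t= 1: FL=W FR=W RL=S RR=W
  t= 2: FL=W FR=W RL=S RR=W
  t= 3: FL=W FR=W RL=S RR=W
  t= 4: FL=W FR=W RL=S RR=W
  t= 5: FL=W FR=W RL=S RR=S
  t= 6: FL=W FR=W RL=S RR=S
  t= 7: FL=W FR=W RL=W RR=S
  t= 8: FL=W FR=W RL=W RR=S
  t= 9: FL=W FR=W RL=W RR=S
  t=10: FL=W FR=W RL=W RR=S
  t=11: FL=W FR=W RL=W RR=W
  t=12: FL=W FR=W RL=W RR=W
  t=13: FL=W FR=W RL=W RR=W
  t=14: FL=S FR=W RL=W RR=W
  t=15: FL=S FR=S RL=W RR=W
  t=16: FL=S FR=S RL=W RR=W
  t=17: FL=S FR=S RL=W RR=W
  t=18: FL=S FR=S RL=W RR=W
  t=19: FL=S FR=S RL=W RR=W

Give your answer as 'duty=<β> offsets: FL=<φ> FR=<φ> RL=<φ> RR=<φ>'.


duty β = stance ticks per leg = 6
FL: stance ticks = 6; W→S at t=14 → φ=6
FR: stance ticks = 6; W→S at t=15 → φ=5
RL: stance ticks = 6; W→S at t=1 → φ=19
RR: stance ticks = 6; W→S at t=5 → φ=15

duty=6 offsets: FL=6 FR=5 RL=19 RR=15


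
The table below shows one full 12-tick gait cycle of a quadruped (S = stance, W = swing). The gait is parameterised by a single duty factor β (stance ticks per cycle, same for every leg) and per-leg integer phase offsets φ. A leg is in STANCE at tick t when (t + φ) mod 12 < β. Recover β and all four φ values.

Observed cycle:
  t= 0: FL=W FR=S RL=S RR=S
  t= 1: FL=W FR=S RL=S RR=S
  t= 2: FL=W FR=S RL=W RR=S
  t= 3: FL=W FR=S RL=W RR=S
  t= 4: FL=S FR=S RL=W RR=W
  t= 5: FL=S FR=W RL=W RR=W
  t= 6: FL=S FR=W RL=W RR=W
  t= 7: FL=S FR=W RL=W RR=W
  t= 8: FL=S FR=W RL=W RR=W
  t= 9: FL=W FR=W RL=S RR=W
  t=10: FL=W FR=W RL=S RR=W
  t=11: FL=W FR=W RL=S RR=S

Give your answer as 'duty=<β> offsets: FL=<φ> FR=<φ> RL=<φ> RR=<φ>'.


duty=5 offsets: FL=8 FR=0 RL=3 RR=1

duty β = stance ticks per leg = 5
FL: stance ticks = 5; W→S at t=4 → φ=8
FR: stance ticks = 5; W→S at t=0 → φ=0
RL: stance ticks = 5; W→S at t=9 → φ=3
RR: stance ticks = 5; W→S at t=11 → φ=1


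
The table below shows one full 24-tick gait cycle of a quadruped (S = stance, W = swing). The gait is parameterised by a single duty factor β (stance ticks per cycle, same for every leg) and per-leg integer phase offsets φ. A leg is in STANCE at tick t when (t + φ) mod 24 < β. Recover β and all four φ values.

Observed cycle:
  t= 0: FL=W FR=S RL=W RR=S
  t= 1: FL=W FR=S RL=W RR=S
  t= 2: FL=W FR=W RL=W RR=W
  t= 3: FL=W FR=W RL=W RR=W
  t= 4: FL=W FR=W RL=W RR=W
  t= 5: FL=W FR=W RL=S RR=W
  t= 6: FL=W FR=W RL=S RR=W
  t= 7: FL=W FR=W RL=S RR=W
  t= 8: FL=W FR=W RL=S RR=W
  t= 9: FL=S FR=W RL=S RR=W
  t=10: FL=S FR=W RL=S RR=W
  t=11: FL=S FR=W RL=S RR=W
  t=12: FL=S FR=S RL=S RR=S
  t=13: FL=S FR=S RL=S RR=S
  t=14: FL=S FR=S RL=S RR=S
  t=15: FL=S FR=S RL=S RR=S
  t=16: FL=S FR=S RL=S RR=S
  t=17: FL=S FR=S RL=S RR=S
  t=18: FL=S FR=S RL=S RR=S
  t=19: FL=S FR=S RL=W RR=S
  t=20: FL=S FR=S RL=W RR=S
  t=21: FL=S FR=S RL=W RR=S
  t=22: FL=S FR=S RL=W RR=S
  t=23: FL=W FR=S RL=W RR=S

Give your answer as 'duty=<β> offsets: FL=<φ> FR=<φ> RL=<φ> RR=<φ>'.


duty β = stance ticks per leg = 14
FL: stance ticks = 14; W→S at t=9 → φ=15
FR: stance ticks = 14; W→S at t=12 → φ=12
RL: stance ticks = 14; W→S at t=5 → φ=19
RR: stance ticks = 14; W→S at t=12 → φ=12

duty=14 offsets: FL=15 FR=12 RL=19 RR=12


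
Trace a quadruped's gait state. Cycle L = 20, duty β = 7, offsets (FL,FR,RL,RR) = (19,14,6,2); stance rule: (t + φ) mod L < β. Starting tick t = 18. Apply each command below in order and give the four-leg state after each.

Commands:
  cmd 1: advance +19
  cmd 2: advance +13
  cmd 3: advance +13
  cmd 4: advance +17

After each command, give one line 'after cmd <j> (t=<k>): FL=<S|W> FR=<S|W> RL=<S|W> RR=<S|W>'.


after cmd 1 (t=37): FL=W FR=W RL=S RR=W
after cmd 2 (t=50): FL=W FR=S RL=W RR=W
after cmd 3 (t=63): FL=S FR=W RL=W RR=S
after cmd 4 (t=80): FL=W FR=W RL=S RR=S

start t=18: FL=W FR=W RL=S RR=S
cmd 1: advance +19 → t=37, phase=(16,11,3,19) → FL=W FR=W RL=S RR=W
cmd 2: advance +13 → t=50, phase=(9,4,16,12) → FL=W FR=S RL=W RR=W
cmd 3: advance +13 → t=63, phase=(2,17,9,5) → FL=S FR=W RL=W RR=S
cmd 4: advance +17 → t=80, phase=(19,14,6,2) → FL=W FR=W RL=S RR=S


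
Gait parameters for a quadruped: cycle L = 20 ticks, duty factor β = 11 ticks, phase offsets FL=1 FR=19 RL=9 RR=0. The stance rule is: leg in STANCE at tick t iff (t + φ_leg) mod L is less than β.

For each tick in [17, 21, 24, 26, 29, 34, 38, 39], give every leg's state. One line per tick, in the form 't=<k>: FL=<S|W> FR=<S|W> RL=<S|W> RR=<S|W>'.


t=17: phase=(18,16,6,17) vs β=11 → FL=W FR=W RL=S RR=W
t=21: phase=(2,0,10,1) vs β=11 → FL=S FR=S RL=S RR=S
t=24: phase=(5,3,13,4) vs β=11 → FL=S FR=S RL=W RR=S
t=26: phase=(7,5,15,6) vs β=11 → FL=S FR=S RL=W RR=S
t=29: phase=(10,8,18,9) vs β=11 → FL=S FR=S RL=W RR=S
t=34: phase=(15,13,3,14) vs β=11 → FL=W FR=W RL=S RR=W
t=38: phase=(19,17,7,18) vs β=11 → FL=W FR=W RL=S RR=W
t=39: phase=(0,18,8,19) vs β=11 → FL=S FR=W RL=S RR=W

t=17: FL=W FR=W RL=S RR=W
t=21: FL=S FR=S RL=S RR=S
t=24: FL=S FR=S RL=W RR=S
t=26: FL=S FR=S RL=W RR=S
t=29: FL=S FR=S RL=W RR=S
t=34: FL=W FR=W RL=S RR=W
t=38: FL=W FR=W RL=S RR=W
t=39: FL=S FR=W RL=S RR=W


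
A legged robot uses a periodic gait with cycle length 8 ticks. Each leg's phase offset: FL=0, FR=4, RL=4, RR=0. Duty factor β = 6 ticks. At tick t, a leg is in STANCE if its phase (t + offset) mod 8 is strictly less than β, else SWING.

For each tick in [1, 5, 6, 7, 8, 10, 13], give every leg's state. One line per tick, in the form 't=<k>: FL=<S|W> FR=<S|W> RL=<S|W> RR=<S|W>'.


t=1: FL=S FR=S RL=S RR=S
t=5: FL=S FR=S RL=S RR=S
t=6: FL=W FR=S RL=S RR=W
t=7: FL=W FR=S RL=S RR=W
t=8: FL=S FR=S RL=S RR=S
t=10: FL=S FR=W RL=W RR=S
t=13: FL=S FR=S RL=S RR=S

t=1: phase=(1,5,5,1) vs β=6 → FL=S FR=S RL=S RR=S
t=5: phase=(5,1,1,5) vs β=6 → FL=S FR=S RL=S RR=S
t=6: phase=(6,2,2,6) vs β=6 → FL=W FR=S RL=S RR=W
t=7: phase=(7,3,3,7) vs β=6 → FL=W FR=S RL=S RR=W
t=8: phase=(0,4,4,0) vs β=6 → FL=S FR=S RL=S RR=S
t=10: phase=(2,6,6,2) vs β=6 → FL=S FR=W RL=W RR=S
t=13: phase=(5,1,1,5) vs β=6 → FL=S FR=S RL=S RR=S


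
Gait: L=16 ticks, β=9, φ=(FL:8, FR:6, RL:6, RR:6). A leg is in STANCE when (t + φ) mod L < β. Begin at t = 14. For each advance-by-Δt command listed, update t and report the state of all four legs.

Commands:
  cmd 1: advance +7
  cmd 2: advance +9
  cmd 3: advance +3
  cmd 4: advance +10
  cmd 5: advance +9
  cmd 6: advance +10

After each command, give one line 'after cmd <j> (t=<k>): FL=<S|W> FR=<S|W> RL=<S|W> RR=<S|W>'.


start t=14: FL=S FR=S RL=S RR=S
cmd 1: advance +7 → t=21, phase=(13,11,11,11) → FL=W FR=W RL=W RR=W
cmd 2: advance +9 → t=30, phase=(6,4,4,4) → FL=S FR=S RL=S RR=S
cmd 3: advance +3 → t=33, phase=(9,7,7,7) → FL=W FR=S RL=S RR=S
cmd 4: advance +10 → t=43, phase=(3,1,1,1) → FL=S FR=S RL=S RR=S
cmd 5: advance +9 → t=52, phase=(12,10,10,10) → FL=W FR=W RL=W RR=W
cmd 6: advance +10 → t=62, phase=(6,4,4,4) → FL=S FR=S RL=S RR=S

after cmd 1 (t=21): FL=W FR=W RL=W RR=W
after cmd 2 (t=30): FL=S FR=S RL=S RR=S
after cmd 3 (t=33): FL=W FR=S RL=S RR=S
after cmd 4 (t=43): FL=S FR=S RL=S RR=S
after cmd 5 (t=52): FL=W FR=W RL=W RR=W
after cmd 6 (t=62): FL=S FR=S RL=S RR=S


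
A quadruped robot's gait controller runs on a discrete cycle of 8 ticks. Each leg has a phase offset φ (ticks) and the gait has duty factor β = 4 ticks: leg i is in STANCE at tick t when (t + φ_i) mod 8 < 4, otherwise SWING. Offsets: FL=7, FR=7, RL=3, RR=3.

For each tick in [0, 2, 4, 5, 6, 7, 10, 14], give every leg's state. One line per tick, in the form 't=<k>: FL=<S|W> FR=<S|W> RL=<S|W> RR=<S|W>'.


t=0: phase=(7,7,3,3) vs β=4 → FL=W FR=W RL=S RR=S
t=2: phase=(1,1,5,5) vs β=4 → FL=S FR=S RL=W RR=W
t=4: phase=(3,3,7,7) vs β=4 → FL=S FR=S RL=W RR=W
t=5: phase=(4,4,0,0) vs β=4 → FL=W FR=W RL=S RR=S
t=6: phase=(5,5,1,1) vs β=4 → FL=W FR=W RL=S RR=S
t=7: phase=(6,6,2,2) vs β=4 → FL=W FR=W RL=S RR=S
t=10: phase=(1,1,5,5) vs β=4 → FL=S FR=S RL=W RR=W
t=14: phase=(5,5,1,1) vs β=4 → FL=W FR=W RL=S RR=S

t=0: FL=W FR=W RL=S RR=S
t=2: FL=S FR=S RL=W RR=W
t=4: FL=S FR=S RL=W RR=W
t=5: FL=W FR=W RL=S RR=S
t=6: FL=W FR=W RL=S RR=S
t=7: FL=W FR=W RL=S RR=S
t=10: FL=S FR=S RL=W RR=W
t=14: FL=W FR=W RL=S RR=S


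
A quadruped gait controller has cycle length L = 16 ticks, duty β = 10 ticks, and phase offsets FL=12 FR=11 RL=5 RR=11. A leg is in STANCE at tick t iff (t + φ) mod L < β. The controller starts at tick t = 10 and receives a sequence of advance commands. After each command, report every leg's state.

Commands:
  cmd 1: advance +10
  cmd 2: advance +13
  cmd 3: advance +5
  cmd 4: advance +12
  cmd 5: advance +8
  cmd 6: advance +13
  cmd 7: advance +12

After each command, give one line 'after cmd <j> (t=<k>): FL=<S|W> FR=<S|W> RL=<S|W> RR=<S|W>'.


after cmd 1 (t=20): FL=S FR=W RL=S RR=W
after cmd 2 (t=33): FL=W FR=W RL=S RR=W
after cmd 3 (t=38): FL=S FR=S RL=W RR=S
after cmd 4 (t=50): FL=W FR=W RL=S RR=W
after cmd 5 (t=58): FL=S FR=S RL=W RR=S
after cmd 6 (t=71): FL=S FR=S RL=W RR=S
after cmd 7 (t=83): FL=W FR=W RL=S RR=W

start t=10: FL=S FR=S RL=W RR=S
cmd 1: advance +10 → t=20, phase=(0,15,9,15) → FL=S FR=W RL=S RR=W
cmd 2: advance +13 → t=33, phase=(13,12,6,12) → FL=W FR=W RL=S RR=W
cmd 3: advance +5 → t=38, phase=(2,1,11,1) → FL=S FR=S RL=W RR=S
cmd 4: advance +12 → t=50, phase=(14,13,7,13) → FL=W FR=W RL=S RR=W
cmd 5: advance +8 → t=58, phase=(6,5,15,5) → FL=S FR=S RL=W RR=S
cmd 6: advance +13 → t=71, phase=(3,2,12,2) → FL=S FR=S RL=W RR=S
cmd 7: advance +12 → t=83, phase=(15,14,8,14) → FL=W FR=W RL=S RR=W


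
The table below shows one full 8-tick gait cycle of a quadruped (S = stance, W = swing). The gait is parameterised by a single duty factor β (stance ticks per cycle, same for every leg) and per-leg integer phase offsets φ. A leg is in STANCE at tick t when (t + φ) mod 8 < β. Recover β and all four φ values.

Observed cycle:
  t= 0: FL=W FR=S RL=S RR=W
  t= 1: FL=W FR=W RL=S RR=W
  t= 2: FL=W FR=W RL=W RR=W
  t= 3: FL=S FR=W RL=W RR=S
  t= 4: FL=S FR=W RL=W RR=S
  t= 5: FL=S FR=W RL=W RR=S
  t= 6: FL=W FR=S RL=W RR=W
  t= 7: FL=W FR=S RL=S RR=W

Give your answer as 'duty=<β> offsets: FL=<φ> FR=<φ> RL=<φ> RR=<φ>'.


duty β = stance ticks per leg = 3
FL: stance ticks = 3; W→S at t=3 → φ=5
FR: stance ticks = 3; W→S at t=6 → φ=2
RL: stance ticks = 3; W→S at t=7 → φ=1
RR: stance ticks = 3; W→S at t=3 → φ=5

duty=3 offsets: FL=5 FR=2 RL=1 RR=5


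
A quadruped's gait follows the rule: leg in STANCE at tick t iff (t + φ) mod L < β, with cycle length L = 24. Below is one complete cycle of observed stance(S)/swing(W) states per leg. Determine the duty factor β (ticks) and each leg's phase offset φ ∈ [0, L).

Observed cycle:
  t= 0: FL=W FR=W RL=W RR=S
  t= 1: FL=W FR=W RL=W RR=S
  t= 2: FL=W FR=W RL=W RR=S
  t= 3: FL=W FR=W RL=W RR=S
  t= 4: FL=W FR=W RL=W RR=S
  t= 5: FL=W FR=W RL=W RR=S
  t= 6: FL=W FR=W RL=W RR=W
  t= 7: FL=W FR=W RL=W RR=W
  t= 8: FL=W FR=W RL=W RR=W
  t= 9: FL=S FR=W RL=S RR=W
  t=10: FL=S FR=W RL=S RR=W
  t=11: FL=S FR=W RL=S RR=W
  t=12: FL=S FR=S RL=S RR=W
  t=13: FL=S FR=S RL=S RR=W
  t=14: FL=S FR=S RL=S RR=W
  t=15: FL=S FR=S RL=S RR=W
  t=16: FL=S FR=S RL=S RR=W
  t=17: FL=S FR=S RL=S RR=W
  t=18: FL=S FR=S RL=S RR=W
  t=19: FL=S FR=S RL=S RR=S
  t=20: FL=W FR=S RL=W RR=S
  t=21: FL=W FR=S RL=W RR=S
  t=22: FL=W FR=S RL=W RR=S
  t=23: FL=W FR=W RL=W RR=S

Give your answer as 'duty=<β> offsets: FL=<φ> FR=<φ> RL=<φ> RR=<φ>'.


duty β = stance ticks per leg = 11
FL: stance ticks = 11; W→S at t=9 → φ=15
FR: stance ticks = 11; W→S at t=12 → φ=12
RL: stance ticks = 11; W→S at t=9 → φ=15
RR: stance ticks = 11; W→S at t=19 → φ=5

duty=11 offsets: FL=15 FR=12 RL=15 RR=5


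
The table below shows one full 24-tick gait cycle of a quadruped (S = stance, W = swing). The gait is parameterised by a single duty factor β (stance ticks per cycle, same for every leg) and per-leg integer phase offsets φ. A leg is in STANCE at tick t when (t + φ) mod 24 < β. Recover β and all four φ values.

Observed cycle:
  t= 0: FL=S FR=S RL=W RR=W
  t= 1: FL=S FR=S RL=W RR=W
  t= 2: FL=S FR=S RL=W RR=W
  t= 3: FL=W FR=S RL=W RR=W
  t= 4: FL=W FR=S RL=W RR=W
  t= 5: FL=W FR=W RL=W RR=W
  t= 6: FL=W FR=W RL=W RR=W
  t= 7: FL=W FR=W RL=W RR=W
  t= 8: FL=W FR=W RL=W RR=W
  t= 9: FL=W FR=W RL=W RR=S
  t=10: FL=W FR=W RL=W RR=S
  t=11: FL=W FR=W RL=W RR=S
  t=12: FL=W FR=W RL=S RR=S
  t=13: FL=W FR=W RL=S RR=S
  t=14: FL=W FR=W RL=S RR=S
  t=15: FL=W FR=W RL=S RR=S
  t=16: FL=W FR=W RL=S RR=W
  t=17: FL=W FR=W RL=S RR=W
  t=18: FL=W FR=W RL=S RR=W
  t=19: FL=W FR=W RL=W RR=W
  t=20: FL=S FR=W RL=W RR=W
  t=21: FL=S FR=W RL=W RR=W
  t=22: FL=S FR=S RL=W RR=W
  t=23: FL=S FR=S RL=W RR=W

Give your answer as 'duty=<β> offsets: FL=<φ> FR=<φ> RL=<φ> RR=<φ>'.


duty=7 offsets: FL=4 FR=2 RL=12 RR=15

duty β = stance ticks per leg = 7
FL: stance ticks = 7; W→S at t=20 → φ=4
FR: stance ticks = 7; W→S at t=22 → φ=2
RL: stance ticks = 7; W→S at t=12 → φ=12
RR: stance ticks = 7; W→S at t=9 → φ=15


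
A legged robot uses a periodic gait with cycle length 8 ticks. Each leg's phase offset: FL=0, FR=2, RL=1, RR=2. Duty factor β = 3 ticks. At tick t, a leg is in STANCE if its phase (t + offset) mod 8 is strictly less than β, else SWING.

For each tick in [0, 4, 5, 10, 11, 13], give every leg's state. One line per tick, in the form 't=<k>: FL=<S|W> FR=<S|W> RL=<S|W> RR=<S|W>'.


t=0: phase=(0,2,1,2) vs β=3 → FL=S FR=S RL=S RR=S
t=4: phase=(4,6,5,6) vs β=3 → FL=W FR=W RL=W RR=W
t=5: phase=(5,7,6,7) vs β=3 → FL=W FR=W RL=W RR=W
t=10: phase=(2,4,3,4) vs β=3 → FL=S FR=W RL=W RR=W
t=11: phase=(3,5,4,5) vs β=3 → FL=W FR=W RL=W RR=W
t=13: phase=(5,7,6,7) vs β=3 → FL=W FR=W RL=W RR=W

t=0: FL=S FR=S RL=S RR=S
t=4: FL=W FR=W RL=W RR=W
t=5: FL=W FR=W RL=W RR=W
t=10: FL=S FR=W RL=W RR=W
t=11: FL=W FR=W RL=W RR=W
t=13: FL=W FR=W RL=W RR=W


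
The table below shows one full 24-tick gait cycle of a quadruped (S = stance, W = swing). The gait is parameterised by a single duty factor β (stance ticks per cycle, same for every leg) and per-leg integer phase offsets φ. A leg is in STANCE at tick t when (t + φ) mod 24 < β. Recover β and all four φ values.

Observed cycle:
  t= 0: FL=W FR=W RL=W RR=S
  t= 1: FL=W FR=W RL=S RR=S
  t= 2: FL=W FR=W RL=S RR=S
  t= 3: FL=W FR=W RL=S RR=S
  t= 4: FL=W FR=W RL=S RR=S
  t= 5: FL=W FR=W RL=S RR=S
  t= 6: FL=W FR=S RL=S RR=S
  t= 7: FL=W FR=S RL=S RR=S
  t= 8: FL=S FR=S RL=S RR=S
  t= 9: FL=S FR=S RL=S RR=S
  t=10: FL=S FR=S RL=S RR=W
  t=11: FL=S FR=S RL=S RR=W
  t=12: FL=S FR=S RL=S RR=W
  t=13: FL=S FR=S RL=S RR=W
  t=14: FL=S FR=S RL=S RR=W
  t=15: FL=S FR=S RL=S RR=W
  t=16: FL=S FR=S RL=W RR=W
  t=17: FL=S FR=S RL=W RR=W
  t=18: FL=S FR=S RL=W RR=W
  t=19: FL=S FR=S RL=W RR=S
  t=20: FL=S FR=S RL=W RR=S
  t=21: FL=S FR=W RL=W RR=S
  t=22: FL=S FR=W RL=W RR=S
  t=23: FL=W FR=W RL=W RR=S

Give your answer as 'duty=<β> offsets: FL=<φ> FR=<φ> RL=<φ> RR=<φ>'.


duty=15 offsets: FL=16 FR=18 RL=23 RR=5

duty β = stance ticks per leg = 15
FL: stance ticks = 15; W→S at t=8 → φ=16
FR: stance ticks = 15; W→S at t=6 → φ=18
RL: stance ticks = 15; W→S at t=1 → φ=23
RR: stance ticks = 15; W→S at t=19 → φ=5


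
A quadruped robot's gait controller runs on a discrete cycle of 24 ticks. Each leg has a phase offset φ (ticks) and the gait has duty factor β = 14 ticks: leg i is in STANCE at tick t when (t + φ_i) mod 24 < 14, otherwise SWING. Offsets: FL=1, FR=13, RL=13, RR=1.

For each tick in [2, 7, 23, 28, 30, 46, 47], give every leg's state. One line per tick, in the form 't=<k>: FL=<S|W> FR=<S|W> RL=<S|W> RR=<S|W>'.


t=2: FL=S FR=W RL=W RR=S
t=7: FL=S FR=W RL=W RR=S
t=23: FL=S FR=S RL=S RR=S
t=28: FL=S FR=W RL=W RR=S
t=30: FL=S FR=W RL=W RR=S
t=46: FL=W FR=S RL=S RR=W
t=47: FL=S FR=S RL=S RR=S

t=2: phase=(3,15,15,3) vs β=14 → FL=S FR=W RL=W RR=S
t=7: phase=(8,20,20,8) vs β=14 → FL=S FR=W RL=W RR=S
t=23: phase=(0,12,12,0) vs β=14 → FL=S FR=S RL=S RR=S
t=28: phase=(5,17,17,5) vs β=14 → FL=S FR=W RL=W RR=S
t=30: phase=(7,19,19,7) vs β=14 → FL=S FR=W RL=W RR=S
t=46: phase=(23,11,11,23) vs β=14 → FL=W FR=S RL=S RR=W
t=47: phase=(0,12,12,0) vs β=14 → FL=S FR=S RL=S RR=S


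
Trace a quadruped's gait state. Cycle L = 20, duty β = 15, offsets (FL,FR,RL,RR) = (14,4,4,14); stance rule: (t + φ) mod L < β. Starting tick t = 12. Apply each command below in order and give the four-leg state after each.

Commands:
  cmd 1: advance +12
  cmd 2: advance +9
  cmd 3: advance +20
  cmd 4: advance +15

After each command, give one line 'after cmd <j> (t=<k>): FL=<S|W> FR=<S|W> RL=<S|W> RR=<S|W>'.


start t=12: FL=S FR=W RL=W RR=S
cmd 1: advance +12 → t=24, phase=(18,8,8,18) → FL=W FR=S RL=S RR=W
cmd 2: advance +9 → t=33, phase=(7,17,17,7) → FL=S FR=W RL=W RR=S
cmd 3: advance +20 → t=53, phase=(7,17,17,7) → FL=S FR=W RL=W RR=S
cmd 4: advance +15 → t=68, phase=(2,12,12,2) → FL=S FR=S RL=S RR=S

after cmd 1 (t=24): FL=W FR=S RL=S RR=W
after cmd 2 (t=33): FL=S FR=W RL=W RR=S
after cmd 3 (t=53): FL=S FR=W RL=W RR=S
after cmd 4 (t=68): FL=S FR=S RL=S RR=S


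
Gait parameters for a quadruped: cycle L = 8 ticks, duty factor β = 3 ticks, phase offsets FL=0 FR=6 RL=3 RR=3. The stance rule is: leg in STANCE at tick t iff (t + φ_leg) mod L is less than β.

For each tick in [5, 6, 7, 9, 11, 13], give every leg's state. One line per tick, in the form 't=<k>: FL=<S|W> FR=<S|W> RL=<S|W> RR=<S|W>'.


t=5: FL=W FR=W RL=S RR=S
t=6: FL=W FR=W RL=S RR=S
t=7: FL=W FR=W RL=S RR=S
t=9: FL=S FR=W RL=W RR=W
t=11: FL=W FR=S RL=W RR=W
t=13: FL=W FR=W RL=S RR=S

t=5: phase=(5,3,0,0) vs β=3 → FL=W FR=W RL=S RR=S
t=6: phase=(6,4,1,1) vs β=3 → FL=W FR=W RL=S RR=S
t=7: phase=(7,5,2,2) vs β=3 → FL=W FR=W RL=S RR=S
t=9: phase=(1,7,4,4) vs β=3 → FL=S FR=W RL=W RR=W
t=11: phase=(3,1,6,6) vs β=3 → FL=W FR=S RL=W RR=W
t=13: phase=(5,3,0,0) vs β=3 → FL=W FR=W RL=S RR=S


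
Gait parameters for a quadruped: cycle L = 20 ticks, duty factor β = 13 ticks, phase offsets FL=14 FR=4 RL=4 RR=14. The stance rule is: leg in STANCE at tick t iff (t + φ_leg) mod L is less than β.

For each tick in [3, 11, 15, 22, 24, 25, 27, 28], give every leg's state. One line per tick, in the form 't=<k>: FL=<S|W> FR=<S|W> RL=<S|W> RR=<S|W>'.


t=3: phase=(17,7,7,17) vs β=13 → FL=W FR=S RL=S RR=W
t=11: phase=(5,15,15,5) vs β=13 → FL=S FR=W RL=W RR=S
t=15: phase=(9,19,19,9) vs β=13 → FL=S FR=W RL=W RR=S
t=22: phase=(16,6,6,16) vs β=13 → FL=W FR=S RL=S RR=W
t=24: phase=(18,8,8,18) vs β=13 → FL=W FR=S RL=S RR=W
t=25: phase=(19,9,9,19) vs β=13 → FL=W FR=S RL=S RR=W
t=27: phase=(1,11,11,1) vs β=13 → FL=S FR=S RL=S RR=S
t=28: phase=(2,12,12,2) vs β=13 → FL=S FR=S RL=S RR=S

t=3: FL=W FR=S RL=S RR=W
t=11: FL=S FR=W RL=W RR=S
t=15: FL=S FR=W RL=W RR=S
t=22: FL=W FR=S RL=S RR=W
t=24: FL=W FR=S RL=S RR=W
t=25: FL=W FR=S RL=S RR=W
t=27: FL=S FR=S RL=S RR=S
t=28: FL=S FR=S RL=S RR=S


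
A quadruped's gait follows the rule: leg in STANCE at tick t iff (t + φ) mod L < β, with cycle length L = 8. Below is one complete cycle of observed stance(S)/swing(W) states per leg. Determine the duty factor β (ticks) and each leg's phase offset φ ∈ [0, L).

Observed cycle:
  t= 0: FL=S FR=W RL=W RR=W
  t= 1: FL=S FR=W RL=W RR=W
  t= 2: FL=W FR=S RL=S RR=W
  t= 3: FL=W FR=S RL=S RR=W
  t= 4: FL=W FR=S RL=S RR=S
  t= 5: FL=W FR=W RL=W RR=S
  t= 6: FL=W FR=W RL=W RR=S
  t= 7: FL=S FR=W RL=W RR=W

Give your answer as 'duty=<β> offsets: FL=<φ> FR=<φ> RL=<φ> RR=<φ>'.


duty=3 offsets: FL=1 FR=6 RL=6 RR=4

duty β = stance ticks per leg = 3
FL: stance ticks = 3; W→S at t=7 → φ=1
FR: stance ticks = 3; W→S at t=2 → φ=6
RL: stance ticks = 3; W→S at t=2 → φ=6
RR: stance ticks = 3; W→S at t=4 → φ=4


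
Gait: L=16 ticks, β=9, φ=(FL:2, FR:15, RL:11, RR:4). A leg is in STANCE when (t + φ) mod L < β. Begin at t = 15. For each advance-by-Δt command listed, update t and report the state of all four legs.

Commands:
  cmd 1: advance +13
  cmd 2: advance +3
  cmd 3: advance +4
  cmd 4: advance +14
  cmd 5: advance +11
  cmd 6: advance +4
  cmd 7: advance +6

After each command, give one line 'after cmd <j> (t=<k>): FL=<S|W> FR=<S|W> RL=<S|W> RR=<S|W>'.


after cmd 1 (t=28): FL=W FR=W RL=S RR=S
after cmd 2 (t=31): FL=S FR=W RL=W RR=S
after cmd 3 (t=35): FL=S FR=S RL=W RR=S
after cmd 4 (t=49): FL=S FR=S RL=W RR=S
after cmd 5 (t=60): FL=W FR=W RL=S RR=S
after cmd 6 (t=64): FL=S FR=W RL=W RR=S
after cmd 7 (t=70): FL=S FR=S RL=S RR=W

start t=15: FL=S FR=W RL=W RR=S
cmd 1: advance +13 → t=28, phase=(14,11,7,0) → FL=W FR=W RL=S RR=S
cmd 2: advance +3 → t=31, phase=(1,14,10,3) → FL=S FR=W RL=W RR=S
cmd 3: advance +4 → t=35, phase=(5,2,14,7) → FL=S FR=S RL=W RR=S
cmd 4: advance +14 → t=49, phase=(3,0,12,5) → FL=S FR=S RL=W RR=S
cmd 5: advance +11 → t=60, phase=(14,11,7,0) → FL=W FR=W RL=S RR=S
cmd 6: advance +4 → t=64, phase=(2,15,11,4) → FL=S FR=W RL=W RR=S
cmd 7: advance +6 → t=70, phase=(8,5,1,10) → FL=S FR=S RL=S RR=W


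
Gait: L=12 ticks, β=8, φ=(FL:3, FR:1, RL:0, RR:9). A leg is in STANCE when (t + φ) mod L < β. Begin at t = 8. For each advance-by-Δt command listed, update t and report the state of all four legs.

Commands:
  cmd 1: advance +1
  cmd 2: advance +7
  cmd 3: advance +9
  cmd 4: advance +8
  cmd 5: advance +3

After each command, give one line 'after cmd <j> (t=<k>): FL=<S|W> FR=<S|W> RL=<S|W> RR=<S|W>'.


start t=8: FL=W FR=W RL=W RR=S
cmd 1: advance +1 → t=9, phase=(0,10,9,6) → FL=S FR=W RL=W RR=S
cmd 2: advance +7 → t=16, phase=(7,5,4,1) → FL=S FR=S RL=S RR=S
cmd 3: advance +9 → t=25, phase=(4,2,1,10) → FL=S FR=S RL=S RR=W
cmd 4: advance +8 → t=33, phase=(0,10,9,6) → FL=S FR=W RL=W RR=S
cmd 5: advance +3 → t=36, phase=(3,1,0,9) → FL=S FR=S RL=S RR=W

after cmd 1 (t=9): FL=S FR=W RL=W RR=S
after cmd 2 (t=16): FL=S FR=S RL=S RR=S
after cmd 3 (t=25): FL=S FR=S RL=S RR=W
after cmd 4 (t=33): FL=S FR=W RL=W RR=S
after cmd 5 (t=36): FL=S FR=S RL=S RR=W


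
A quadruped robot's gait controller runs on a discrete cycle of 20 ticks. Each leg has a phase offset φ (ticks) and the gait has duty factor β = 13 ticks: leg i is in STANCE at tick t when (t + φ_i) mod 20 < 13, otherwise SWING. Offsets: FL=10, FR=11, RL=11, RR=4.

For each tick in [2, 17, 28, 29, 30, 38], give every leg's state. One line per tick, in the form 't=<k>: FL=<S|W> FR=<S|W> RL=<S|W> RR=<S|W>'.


t=2: phase=(12,13,13,6) vs β=13 → FL=S FR=W RL=W RR=S
t=17: phase=(7,8,8,1) vs β=13 → FL=S FR=S RL=S RR=S
t=28: phase=(18,19,19,12) vs β=13 → FL=W FR=W RL=W RR=S
t=29: phase=(19,0,0,13) vs β=13 → FL=W FR=S RL=S RR=W
t=30: phase=(0,1,1,14) vs β=13 → FL=S FR=S RL=S RR=W
t=38: phase=(8,9,9,2) vs β=13 → FL=S FR=S RL=S RR=S

t=2: FL=S FR=W RL=W RR=S
t=17: FL=S FR=S RL=S RR=S
t=28: FL=W FR=W RL=W RR=S
t=29: FL=W FR=S RL=S RR=W
t=30: FL=S FR=S RL=S RR=W
t=38: FL=S FR=S RL=S RR=S


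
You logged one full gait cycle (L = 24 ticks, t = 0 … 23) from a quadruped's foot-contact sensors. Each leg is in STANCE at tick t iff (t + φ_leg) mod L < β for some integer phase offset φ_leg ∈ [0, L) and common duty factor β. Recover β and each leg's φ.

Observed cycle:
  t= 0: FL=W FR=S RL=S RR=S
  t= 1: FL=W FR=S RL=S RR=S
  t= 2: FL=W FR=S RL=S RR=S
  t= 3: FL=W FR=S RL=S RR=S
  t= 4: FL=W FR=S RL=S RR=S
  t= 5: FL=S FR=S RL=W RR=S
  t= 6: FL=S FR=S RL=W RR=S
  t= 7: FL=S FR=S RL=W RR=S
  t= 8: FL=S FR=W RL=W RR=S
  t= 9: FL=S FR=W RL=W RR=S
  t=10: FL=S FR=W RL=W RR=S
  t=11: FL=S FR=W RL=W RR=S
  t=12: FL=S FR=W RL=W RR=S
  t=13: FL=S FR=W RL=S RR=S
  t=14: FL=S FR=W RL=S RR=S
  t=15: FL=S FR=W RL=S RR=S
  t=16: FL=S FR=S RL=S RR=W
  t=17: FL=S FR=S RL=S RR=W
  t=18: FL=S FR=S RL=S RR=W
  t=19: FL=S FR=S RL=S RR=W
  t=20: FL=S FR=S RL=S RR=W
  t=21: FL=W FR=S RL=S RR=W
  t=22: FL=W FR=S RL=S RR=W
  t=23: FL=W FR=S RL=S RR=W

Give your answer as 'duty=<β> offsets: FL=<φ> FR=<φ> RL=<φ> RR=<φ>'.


duty=16 offsets: FL=19 FR=8 RL=11 RR=0

duty β = stance ticks per leg = 16
FL: stance ticks = 16; W→S at t=5 → φ=19
FR: stance ticks = 16; W→S at t=16 → φ=8
RL: stance ticks = 16; W→S at t=13 → φ=11
RR: stance ticks = 16; W→S at t=0 → φ=0


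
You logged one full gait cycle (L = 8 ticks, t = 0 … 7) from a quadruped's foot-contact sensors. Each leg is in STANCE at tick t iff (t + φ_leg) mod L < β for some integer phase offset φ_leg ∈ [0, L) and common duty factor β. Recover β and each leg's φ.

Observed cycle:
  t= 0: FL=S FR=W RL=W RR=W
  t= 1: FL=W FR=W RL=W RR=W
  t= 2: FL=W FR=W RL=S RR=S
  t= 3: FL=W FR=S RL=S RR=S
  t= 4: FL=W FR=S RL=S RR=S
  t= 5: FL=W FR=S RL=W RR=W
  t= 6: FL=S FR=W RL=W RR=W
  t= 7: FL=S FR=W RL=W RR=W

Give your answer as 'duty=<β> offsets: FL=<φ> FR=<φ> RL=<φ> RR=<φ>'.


duty β = stance ticks per leg = 3
FL: stance ticks = 3; W→S at t=6 → φ=2
FR: stance ticks = 3; W→S at t=3 → φ=5
RL: stance ticks = 3; W→S at t=2 → φ=6
RR: stance ticks = 3; W→S at t=2 → φ=6

duty=3 offsets: FL=2 FR=5 RL=6 RR=6


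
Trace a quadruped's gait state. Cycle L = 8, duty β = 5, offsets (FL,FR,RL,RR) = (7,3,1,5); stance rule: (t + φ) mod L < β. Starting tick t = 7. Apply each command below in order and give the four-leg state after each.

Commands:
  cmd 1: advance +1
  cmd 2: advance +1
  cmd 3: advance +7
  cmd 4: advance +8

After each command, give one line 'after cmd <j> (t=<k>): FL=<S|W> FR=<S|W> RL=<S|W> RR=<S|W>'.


start t=7: FL=W FR=S RL=S RR=S
cmd 1: advance +1 → t=8, phase=(7,3,1,5) → FL=W FR=S RL=S RR=W
cmd 2: advance +1 → t=9, phase=(0,4,2,6) → FL=S FR=S RL=S RR=W
cmd 3: advance +7 → t=16, phase=(7,3,1,5) → FL=W FR=S RL=S RR=W
cmd 4: advance +8 → t=24, phase=(7,3,1,5) → FL=W FR=S RL=S RR=W

after cmd 1 (t=8): FL=W FR=S RL=S RR=W
after cmd 2 (t=9): FL=S FR=S RL=S RR=W
after cmd 3 (t=16): FL=W FR=S RL=S RR=W
after cmd 4 (t=24): FL=W FR=S RL=S RR=W


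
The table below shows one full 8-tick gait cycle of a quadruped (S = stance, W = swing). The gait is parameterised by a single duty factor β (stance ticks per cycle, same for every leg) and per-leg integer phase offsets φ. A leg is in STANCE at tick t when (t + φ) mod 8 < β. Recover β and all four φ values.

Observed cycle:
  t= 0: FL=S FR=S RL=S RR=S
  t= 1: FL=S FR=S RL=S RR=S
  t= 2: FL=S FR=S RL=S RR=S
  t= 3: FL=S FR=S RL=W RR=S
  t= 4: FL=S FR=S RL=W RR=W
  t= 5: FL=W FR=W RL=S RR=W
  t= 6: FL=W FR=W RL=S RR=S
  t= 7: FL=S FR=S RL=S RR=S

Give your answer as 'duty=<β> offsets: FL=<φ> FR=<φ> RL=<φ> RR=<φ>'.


duty=6 offsets: FL=1 FR=1 RL=3 RR=2

duty β = stance ticks per leg = 6
FL: stance ticks = 6; W→S at t=7 → φ=1
FR: stance ticks = 6; W→S at t=7 → φ=1
RL: stance ticks = 6; W→S at t=5 → φ=3
RR: stance ticks = 6; W→S at t=6 → φ=2


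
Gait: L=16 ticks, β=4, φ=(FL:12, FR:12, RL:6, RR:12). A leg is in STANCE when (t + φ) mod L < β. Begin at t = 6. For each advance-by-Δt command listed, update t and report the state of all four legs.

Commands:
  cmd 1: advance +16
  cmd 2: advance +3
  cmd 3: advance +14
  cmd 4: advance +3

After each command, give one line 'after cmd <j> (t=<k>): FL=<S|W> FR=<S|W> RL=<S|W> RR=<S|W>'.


start t=6: FL=S FR=S RL=W RR=S
cmd 1: advance +16 → t=22, phase=(2,2,12,2) → FL=S FR=S RL=W RR=S
cmd 2: advance +3 → t=25, phase=(5,5,15,5) → FL=W FR=W RL=W RR=W
cmd 3: advance +14 → t=39, phase=(3,3,13,3) → FL=S FR=S RL=W RR=S
cmd 4: advance +3 → t=42, phase=(6,6,0,6) → FL=W FR=W RL=S RR=W

after cmd 1 (t=22): FL=S FR=S RL=W RR=S
after cmd 2 (t=25): FL=W FR=W RL=W RR=W
after cmd 3 (t=39): FL=S FR=S RL=W RR=S
after cmd 4 (t=42): FL=W FR=W RL=S RR=W


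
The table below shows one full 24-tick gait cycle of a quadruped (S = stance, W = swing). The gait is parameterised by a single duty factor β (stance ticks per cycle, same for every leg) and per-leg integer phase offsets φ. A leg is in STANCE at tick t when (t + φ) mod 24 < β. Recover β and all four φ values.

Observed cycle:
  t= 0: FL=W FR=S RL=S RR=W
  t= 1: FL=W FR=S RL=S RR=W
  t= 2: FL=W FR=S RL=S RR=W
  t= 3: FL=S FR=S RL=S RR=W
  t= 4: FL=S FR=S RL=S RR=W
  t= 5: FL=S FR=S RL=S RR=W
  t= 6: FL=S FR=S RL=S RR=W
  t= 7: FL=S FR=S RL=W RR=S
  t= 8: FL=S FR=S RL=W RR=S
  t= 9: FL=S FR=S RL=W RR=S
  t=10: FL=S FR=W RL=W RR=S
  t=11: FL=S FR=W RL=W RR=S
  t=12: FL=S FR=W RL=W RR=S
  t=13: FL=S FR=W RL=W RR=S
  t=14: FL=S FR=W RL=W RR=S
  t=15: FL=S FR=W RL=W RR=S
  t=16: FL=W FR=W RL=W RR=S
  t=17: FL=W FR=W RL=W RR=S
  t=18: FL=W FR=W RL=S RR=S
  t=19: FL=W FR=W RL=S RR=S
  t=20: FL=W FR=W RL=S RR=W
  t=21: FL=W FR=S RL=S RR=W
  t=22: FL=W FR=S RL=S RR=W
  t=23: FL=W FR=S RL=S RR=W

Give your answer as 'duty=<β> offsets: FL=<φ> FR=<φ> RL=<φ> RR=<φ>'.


duty β = stance ticks per leg = 13
FL: stance ticks = 13; W→S at t=3 → φ=21
FR: stance ticks = 13; W→S at t=21 → φ=3
RL: stance ticks = 13; W→S at t=18 → φ=6
RR: stance ticks = 13; W→S at t=7 → φ=17

duty=13 offsets: FL=21 FR=3 RL=6 RR=17


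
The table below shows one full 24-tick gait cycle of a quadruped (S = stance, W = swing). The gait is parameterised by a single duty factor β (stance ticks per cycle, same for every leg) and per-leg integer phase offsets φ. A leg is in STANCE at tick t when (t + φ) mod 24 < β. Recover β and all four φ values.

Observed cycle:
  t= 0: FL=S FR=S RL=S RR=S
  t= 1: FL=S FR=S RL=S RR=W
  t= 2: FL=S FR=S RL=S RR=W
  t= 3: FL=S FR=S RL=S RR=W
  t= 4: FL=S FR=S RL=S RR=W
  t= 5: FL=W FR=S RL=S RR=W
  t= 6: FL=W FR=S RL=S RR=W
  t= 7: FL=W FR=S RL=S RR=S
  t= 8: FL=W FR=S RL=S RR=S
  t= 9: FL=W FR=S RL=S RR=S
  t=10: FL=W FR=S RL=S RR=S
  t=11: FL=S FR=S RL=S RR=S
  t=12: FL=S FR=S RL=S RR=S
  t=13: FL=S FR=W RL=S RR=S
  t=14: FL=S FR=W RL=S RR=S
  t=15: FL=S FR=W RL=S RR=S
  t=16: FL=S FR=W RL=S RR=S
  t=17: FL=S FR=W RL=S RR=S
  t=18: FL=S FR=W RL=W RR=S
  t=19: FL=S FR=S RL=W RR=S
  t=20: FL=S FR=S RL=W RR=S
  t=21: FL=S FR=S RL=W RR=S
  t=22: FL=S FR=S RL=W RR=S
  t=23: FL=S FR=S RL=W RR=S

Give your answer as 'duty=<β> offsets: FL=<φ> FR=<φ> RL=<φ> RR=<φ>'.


duty=18 offsets: FL=13 FR=5 RL=0 RR=17

duty β = stance ticks per leg = 18
FL: stance ticks = 18; W→S at t=11 → φ=13
FR: stance ticks = 18; W→S at t=19 → φ=5
RL: stance ticks = 18; W→S at t=0 → φ=0
RR: stance ticks = 18; W→S at t=7 → φ=17


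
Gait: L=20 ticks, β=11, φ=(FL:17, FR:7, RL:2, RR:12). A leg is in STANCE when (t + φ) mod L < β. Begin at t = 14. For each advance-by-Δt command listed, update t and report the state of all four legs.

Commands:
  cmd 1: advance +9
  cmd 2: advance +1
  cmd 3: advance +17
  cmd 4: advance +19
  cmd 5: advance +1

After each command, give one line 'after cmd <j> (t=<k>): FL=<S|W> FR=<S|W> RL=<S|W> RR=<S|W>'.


start t=14: FL=W FR=S RL=W RR=S
cmd 1: advance +9 → t=23, phase=(0,10,5,15) → FL=S FR=S RL=S RR=W
cmd 2: advance +1 → t=24, phase=(1,11,6,16) → FL=S FR=W RL=S RR=W
cmd 3: advance +17 → t=41, phase=(18,8,3,13) → FL=W FR=S RL=S RR=W
cmd 4: advance +19 → t=60, phase=(17,7,2,12) → FL=W FR=S RL=S RR=W
cmd 5: advance +1 → t=61, phase=(18,8,3,13) → FL=W FR=S RL=S RR=W

after cmd 1 (t=23): FL=S FR=S RL=S RR=W
after cmd 2 (t=24): FL=S FR=W RL=S RR=W
after cmd 3 (t=41): FL=W FR=S RL=S RR=W
after cmd 4 (t=60): FL=W FR=S RL=S RR=W
after cmd 5 (t=61): FL=W FR=S RL=S RR=W


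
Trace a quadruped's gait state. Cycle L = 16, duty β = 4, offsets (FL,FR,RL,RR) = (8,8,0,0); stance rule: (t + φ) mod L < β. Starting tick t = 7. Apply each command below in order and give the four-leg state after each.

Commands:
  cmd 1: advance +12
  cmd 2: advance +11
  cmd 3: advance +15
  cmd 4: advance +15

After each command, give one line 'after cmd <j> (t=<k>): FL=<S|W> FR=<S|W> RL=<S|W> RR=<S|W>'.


start t=7: FL=W FR=W RL=W RR=W
cmd 1: advance +12 → t=19, phase=(11,11,3,3) → FL=W FR=W RL=S RR=S
cmd 2: advance +11 → t=30, phase=(6,6,14,14) → FL=W FR=W RL=W RR=W
cmd 3: advance +15 → t=45, phase=(5,5,13,13) → FL=W FR=W RL=W RR=W
cmd 4: advance +15 → t=60, phase=(4,4,12,12) → FL=W FR=W RL=W RR=W

after cmd 1 (t=19): FL=W FR=W RL=S RR=S
after cmd 2 (t=30): FL=W FR=W RL=W RR=W
after cmd 3 (t=45): FL=W FR=W RL=W RR=W
after cmd 4 (t=60): FL=W FR=W RL=W RR=W


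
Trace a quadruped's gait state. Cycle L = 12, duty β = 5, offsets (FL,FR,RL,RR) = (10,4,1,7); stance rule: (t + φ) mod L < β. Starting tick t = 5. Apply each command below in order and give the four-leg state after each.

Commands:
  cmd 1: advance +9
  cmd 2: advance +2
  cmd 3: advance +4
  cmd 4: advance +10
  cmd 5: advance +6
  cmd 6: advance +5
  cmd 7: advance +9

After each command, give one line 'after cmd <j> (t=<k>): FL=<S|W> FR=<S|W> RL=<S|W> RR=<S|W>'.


after cmd 1 (t=14): FL=S FR=W RL=S RR=W
after cmd 2 (t=16): FL=S FR=W RL=W RR=W
after cmd 3 (t=20): FL=W FR=S RL=W RR=S
after cmd 4 (t=30): FL=S FR=W RL=W RR=S
after cmd 5 (t=36): FL=W FR=S RL=S RR=W
after cmd 6 (t=41): FL=S FR=W RL=W RR=S
after cmd 7 (t=50): FL=S FR=W RL=S RR=W

start t=5: FL=S FR=W RL=W RR=S
cmd 1: advance +9 → t=14, phase=(0,6,3,9) → FL=S FR=W RL=S RR=W
cmd 2: advance +2 → t=16, phase=(2,8,5,11) → FL=S FR=W RL=W RR=W
cmd 3: advance +4 → t=20, phase=(6,0,9,3) → FL=W FR=S RL=W RR=S
cmd 4: advance +10 → t=30, phase=(4,10,7,1) → FL=S FR=W RL=W RR=S
cmd 5: advance +6 → t=36, phase=(10,4,1,7) → FL=W FR=S RL=S RR=W
cmd 6: advance +5 → t=41, phase=(3,9,6,0) → FL=S FR=W RL=W RR=S
cmd 7: advance +9 → t=50, phase=(0,6,3,9) → FL=S FR=W RL=S RR=W


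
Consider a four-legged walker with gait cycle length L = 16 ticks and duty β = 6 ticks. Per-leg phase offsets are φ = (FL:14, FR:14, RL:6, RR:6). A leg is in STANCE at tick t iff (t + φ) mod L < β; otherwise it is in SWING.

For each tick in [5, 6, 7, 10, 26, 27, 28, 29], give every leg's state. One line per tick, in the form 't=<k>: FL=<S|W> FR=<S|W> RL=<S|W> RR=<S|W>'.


t=5: FL=S FR=S RL=W RR=W
t=6: FL=S FR=S RL=W RR=W
t=7: FL=S FR=S RL=W RR=W
t=10: FL=W FR=W RL=S RR=S
t=26: FL=W FR=W RL=S RR=S
t=27: FL=W FR=W RL=S RR=S
t=28: FL=W FR=W RL=S RR=S
t=29: FL=W FR=W RL=S RR=S

t=5: phase=(3,3,11,11) vs β=6 → FL=S FR=S RL=W RR=W
t=6: phase=(4,4,12,12) vs β=6 → FL=S FR=S RL=W RR=W
t=7: phase=(5,5,13,13) vs β=6 → FL=S FR=S RL=W RR=W
t=10: phase=(8,8,0,0) vs β=6 → FL=W FR=W RL=S RR=S
t=26: phase=(8,8,0,0) vs β=6 → FL=W FR=W RL=S RR=S
t=27: phase=(9,9,1,1) vs β=6 → FL=W FR=W RL=S RR=S
t=28: phase=(10,10,2,2) vs β=6 → FL=W FR=W RL=S RR=S
t=29: phase=(11,11,3,3) vs β=6 → FL=W FR=W RL=S RR=S


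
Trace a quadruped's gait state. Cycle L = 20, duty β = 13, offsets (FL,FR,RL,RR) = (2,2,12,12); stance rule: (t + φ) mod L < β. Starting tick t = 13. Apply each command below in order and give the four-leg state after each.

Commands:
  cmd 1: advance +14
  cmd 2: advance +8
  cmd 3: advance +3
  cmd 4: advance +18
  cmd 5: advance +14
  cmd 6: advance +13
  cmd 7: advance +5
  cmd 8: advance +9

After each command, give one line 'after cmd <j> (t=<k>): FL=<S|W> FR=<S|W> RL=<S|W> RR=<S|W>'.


start t=13: FL=W FR=W RL=S RR=S
cmd 1: advance +14 → t=27, phase=(9,9,19,19) → FL=S FR=S RL=W RR=W
cmd 2: advance +8 → t=35, phase=(17,17,7,7) → FL=W FR=W RL=S RR=S
cmd 3: advance +3 → t=38, phase=(0,0,10,10) → FL=S FR=S RL=S RR=S
cmd 4: advance +18 → t=56, phase=(18,18,8,8) → FL=W FR=W RL=S RR=S
cmd 5: advance +14 → t=70, phase=(12,12,2,2) → FL=S FR=S RL=S RR=S
cmd 6: advance +13 → t=83, phase=(5,5,15,15) → FL=S FR=S RL=W RR=W
cmd 7: advance +5 → t=88, phase=(10,10,0,0) → FL=S FR=S RL=S RR=S
cmd 8: advance +9 → t=97, phase=(19,19,9,9) → FL=W FR=W RL=S RR=S

after cmd 1 (t=27): FL=S FR=S RL=W RR=W
after cmd 2 (t=35): FL=W FR=W RL=S RR=S
after cmd 3 (t=38): FL=S FR=S RL=S RR=S
after cmd 4 (t=56): FL=W FR=W RL=S RR=S
after cmd 5 (t=70): FL=S FR=S RL=S RR=S
after cmd 6 (t=83): FL=S FR=S RL=W RR=W
after cmd 7 (t=88): FL=S FR=S RL=S RR=S
after cmd 8 (t=97): FL=W FR=W RL=S RR=S


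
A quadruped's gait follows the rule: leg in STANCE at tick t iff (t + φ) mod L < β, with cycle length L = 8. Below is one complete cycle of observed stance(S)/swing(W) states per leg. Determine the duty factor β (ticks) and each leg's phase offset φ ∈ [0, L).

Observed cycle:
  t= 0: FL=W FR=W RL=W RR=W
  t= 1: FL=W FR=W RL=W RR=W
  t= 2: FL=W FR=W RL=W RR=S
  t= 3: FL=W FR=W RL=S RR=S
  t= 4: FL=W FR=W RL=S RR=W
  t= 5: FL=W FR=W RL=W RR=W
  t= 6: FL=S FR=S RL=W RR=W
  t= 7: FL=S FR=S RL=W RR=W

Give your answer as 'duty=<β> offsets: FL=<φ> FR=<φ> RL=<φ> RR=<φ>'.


duty=2 offsets: FL=2 FR=2 RL=5 RR=6

duty β = stance ticks per leg = 2
FL: stance ticks = 2; W→S at t=6 → φ=2
FR: stance ticks = 2; W→S at t=6 → φ=2
RL: stance ticks = 2; W→S at t=3 → φ=5
RR: stance ticks = 2; W→S at t=2 → φ=6


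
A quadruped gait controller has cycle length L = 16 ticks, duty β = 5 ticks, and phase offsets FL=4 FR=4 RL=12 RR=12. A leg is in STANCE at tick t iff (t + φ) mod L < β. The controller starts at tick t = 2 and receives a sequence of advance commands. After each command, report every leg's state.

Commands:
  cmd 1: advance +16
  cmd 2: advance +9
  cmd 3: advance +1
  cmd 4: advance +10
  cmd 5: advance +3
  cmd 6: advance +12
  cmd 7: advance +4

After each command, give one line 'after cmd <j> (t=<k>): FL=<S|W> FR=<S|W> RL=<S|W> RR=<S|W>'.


after cmd 1 (t=18): FL=W FR=W RL=W RR=W
after cmd 2 (t=27): FL=W FR=W RL=W RR=W
after cmd 3 (t=28): FL=S FR=S RL=W RR=W
after cmd 4 (t=38): FL=W FR=W RL=S RR=S
after cmd 5 (t=41): FL=W FR=W RL=W RR=W
after cmd 6 (t=53): FL=W FR=W RL=S RR=S
after cmd 7 (t=57): FL=W FR=W RL=W RR=W

start t=2: FL=W FR=W RL=W RR=W
cmd 1: advance +16 → t=18, phase=(6,6,14,14) → FL=W FR=W RL=W RR=W
cmd 2: advance +9 → t=27, phase=(15,15,7,7) → FL=W FR=W RL=W RR=W
cmd 3: advance +1 → t=28, phase=(0,0,8,8) → FL=S FR=S RL=W RR=W
cmd 4: advance +10 → t=38, phase=(10,10,2,2) → FL=W FR=W RL=S RR=S
cmd 5: advance +3 → t=41, phase=(13,13,5,5) → FL=W FR=W RL=W RR=W
cmd 6: advance +12 → t=53, phase=(9,9,1,1) → FL=W FR=W RL=S RR=S
cmd 7: advance +4 → t=57, phase=(13,13,5,5) → FL=W FR=W RL=W RR=W


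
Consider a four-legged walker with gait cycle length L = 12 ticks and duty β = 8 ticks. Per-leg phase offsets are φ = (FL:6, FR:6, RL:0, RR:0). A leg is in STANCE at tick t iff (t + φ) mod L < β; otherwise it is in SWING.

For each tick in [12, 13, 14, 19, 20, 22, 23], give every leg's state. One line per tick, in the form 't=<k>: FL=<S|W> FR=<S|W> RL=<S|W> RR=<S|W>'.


t=12: phase=(6,6,0,0) vs β=8 → FL=S FR=S RL=S RR=S
t=13: phase=(7,7,1,1) vs β=8 → FL=S FR=S RL=S RR=S
t=14: phase=(8,8,2,2) vs β=8 → FL=W FR=W RL=S RR=S
t=19: phase=(1,1,7,7) vs β=8 → FL=S FR=S RL=S RR=S
t=20: phase=(2,2,8,8) vs β=8 → FL=S FR=S RL=W RR=W
t=22: phase=(4,4,10,10) vs β=8 → FL=S FR=S RL=W RR=W
t=23: phase=(5,5,11,11) vs β=8 → FL=S FR=S RL=W RR=W

t=12: FL=S FR=S RL=S RR=S
t=13: FL=S FR=S RL=S RR=S
t=14: FL=W FR=W RL=S RR=S
t=19: FL=S FR=S RL=S RR=S
t=20: FL=S FR=S RL=W RR=W
t=22: FL=S FR=S RL=W RR=W
t=23: FL=S FR=S RL=W RR=W
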